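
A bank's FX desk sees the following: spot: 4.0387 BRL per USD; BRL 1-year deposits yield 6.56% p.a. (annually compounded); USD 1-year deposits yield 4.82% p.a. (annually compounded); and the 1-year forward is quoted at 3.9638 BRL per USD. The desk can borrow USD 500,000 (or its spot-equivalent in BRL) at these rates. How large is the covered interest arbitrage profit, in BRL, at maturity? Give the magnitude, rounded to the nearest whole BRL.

T = 1 year.
Route A — deposit USD, sell forward: 500,000 × 1.048200 × 3.9638 = BRL 2,077,427.58.
Route B — convert at spot, deposit BRL: 500,000 × 4.0387 × 1.065600 = BRL 2,151,819.36.
The quoted forward undervalues USD, so borrow USD, convert to BRL at spot, deposit the BRL at 6.56%, and buy USD forward at 3.9638 to cover the loan.
Arbitrage profit = |2,077,427.58 − 2,151,819.36| = BRL 74,392.

BRL 74,392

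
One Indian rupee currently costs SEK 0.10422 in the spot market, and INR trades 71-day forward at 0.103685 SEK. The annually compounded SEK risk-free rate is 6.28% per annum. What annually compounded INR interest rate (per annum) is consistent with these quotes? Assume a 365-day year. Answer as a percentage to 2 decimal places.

T = 71/365 years.
F/S = 0.103685/0.10422 = 0.9948666 = (growth of SEK) / (growth of INR).
The SEK side grows by (1 + 0.0628)^(71/365) = 1.0119181.
Hence g_INR = 1.0171395.
r = 1.0171395^(365/71) − 1 = 0.091295 → 9.13%.

9.13%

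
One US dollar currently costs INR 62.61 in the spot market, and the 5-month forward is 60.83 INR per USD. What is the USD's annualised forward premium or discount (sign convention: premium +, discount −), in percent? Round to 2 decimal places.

T = 5/12 years.
Period premium: (60.83 − 62.61)/62.61 = -0.0284300.
Annualise by dividing by T: -0.0284300 / (5/12) = -0.068232 → -6.82%.

-6.82%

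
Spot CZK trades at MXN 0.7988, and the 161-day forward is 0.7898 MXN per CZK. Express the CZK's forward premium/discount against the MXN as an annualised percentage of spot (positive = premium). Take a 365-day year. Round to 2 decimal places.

-2.55%

T = 161/365 years.
(F − S)/S = (0.7898 − 0.7988)/0.7988 = -0.0112669.
×(1/T) gives -2.55% p.a.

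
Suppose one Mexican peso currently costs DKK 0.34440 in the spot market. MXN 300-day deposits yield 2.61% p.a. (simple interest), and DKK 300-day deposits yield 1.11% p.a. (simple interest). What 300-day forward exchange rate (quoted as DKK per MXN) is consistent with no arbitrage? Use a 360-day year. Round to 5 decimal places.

0.34019

T = 300/360 years.
DKK accumulates by 1 + 0.0111×300/360 = 1.009250.
MXN growth factor: 1 + 0.0261×300/360 = 1.021750.
Forward (DKK per MXN) = 0.3444 × 1.009250 / 1.021750 = 0.3401866.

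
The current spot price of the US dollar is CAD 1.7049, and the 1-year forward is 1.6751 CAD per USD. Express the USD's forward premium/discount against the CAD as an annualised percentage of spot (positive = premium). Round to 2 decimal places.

-1.75%

T = 1 year.
(F − S)/S = (1.6751 − 1.7049)/1.7049 = -0.0174790.
Per annum: -0.0174790 / 1 = -0.017479 = -1.75%.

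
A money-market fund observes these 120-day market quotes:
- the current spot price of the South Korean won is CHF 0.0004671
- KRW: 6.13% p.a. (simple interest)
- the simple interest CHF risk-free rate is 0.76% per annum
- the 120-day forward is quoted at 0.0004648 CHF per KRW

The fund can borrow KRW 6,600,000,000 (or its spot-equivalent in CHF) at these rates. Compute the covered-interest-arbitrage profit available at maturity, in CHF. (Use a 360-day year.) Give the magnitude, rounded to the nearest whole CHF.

T = 120/360 years.
Route A — deposit KRW, sell forward: 6,600,000,000 × 1.020433333 × 0.0004648 = CHF 3,130,362.93.
Route B — convert at spot, deposit CHF: 6,600,000,000 × 0.0004671 × 1.002533333 = CHF 3,090,669.91.
The quoted forward overvalues KRW, so borrow CHF, buy KRW at spot, deposit the KRW at 6.13%, and sell the proceeds forward at 0.0004648.
The gap between the two covered legs is CHF 39,693.

CHF 39,693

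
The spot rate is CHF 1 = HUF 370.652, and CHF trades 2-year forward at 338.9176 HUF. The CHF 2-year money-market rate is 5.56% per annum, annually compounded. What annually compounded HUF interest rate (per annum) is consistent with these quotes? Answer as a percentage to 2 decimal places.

T = 2 years.
CIP gives F = S · g_HUF/g_CHF, so g_HUF/g_CHF = 338.9176/370.652 = 0.9143822.
The CHF side grows by (1 + 0.0556)^2 = 1.1142914.
That pins the HUF growth at 1.0188882.
Annualise: 1.0188882^(1/2) − 1 = 0.009400 = 0.94%.

0.94%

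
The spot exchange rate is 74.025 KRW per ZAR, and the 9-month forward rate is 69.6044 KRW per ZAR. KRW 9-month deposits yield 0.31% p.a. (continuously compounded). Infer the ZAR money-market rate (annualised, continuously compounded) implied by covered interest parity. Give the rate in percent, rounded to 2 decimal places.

T = 9/12 years.
By CIP, F/S equals the KRW-to-ZAR growth ratio: 69.6044/74.025 = 0.9402823.
The KRW side grows by e^(0.0031×9/12) = 1.0023277.
So the ZAR growth factor = 1.0659859.
r = ln(1.0659859)/(9/12) = 0.085200 → 8.52%.

8.52%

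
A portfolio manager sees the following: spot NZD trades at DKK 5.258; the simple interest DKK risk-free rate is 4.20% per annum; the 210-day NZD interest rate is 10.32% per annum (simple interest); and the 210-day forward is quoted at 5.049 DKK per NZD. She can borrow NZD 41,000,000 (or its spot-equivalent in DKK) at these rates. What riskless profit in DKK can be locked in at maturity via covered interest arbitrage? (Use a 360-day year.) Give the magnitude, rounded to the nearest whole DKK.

T = 210/360 years.
Route A — deposit NZD, sell forward: 41,000,000 × 1.060200 × 5.049 = DKK 219,470,941.80.
Route B — convert at spot, deposit DKK: 41,000,000 × 5.258 × 1.024500 = DKK 220,859,661.00.
The quoted forward undervalues NZD, so borrow NZD, convert to DKK at spot, deposit the DKK at 4.20%, and buy NZD forward at 5.049 to cover the loan.
Arbitrage profit = |219,470,941.80 − 220,859,661.00| = DKK 1,388,719.

DKK 1,388,719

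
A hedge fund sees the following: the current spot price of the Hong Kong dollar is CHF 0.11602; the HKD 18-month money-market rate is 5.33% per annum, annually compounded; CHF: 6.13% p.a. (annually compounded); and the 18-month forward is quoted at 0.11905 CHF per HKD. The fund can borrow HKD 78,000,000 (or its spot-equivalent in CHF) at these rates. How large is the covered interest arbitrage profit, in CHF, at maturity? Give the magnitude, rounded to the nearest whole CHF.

CHF 143,822

T = 18/12 years.
Route A — deposit HKD, sell forward: 78,000,000 × 1.081006054 × 0.11905 = CHF 10,038,114.12.
Route B — convert at spot, deposit CHF: 78,000,000 × 0.11602 × 1.093345058 = CHF 9,894,291.70.
The quoted forward overvalues HKD, so borrow CHF, buy HKD at spot, deposit the HKD at 5.33%, and sell the proceeds forward at 0.11905.
Arbitrage profit = |10,038,114.12 − 9,894,291.70| = CHF 143,822.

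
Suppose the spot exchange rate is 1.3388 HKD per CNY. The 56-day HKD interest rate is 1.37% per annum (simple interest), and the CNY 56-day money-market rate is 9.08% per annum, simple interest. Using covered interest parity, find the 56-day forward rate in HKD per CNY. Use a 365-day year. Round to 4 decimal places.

1.3232

T = 56/365 years.
HKD growth factor: 1 + 0.0137×56/365 = 1.0021019.
CNY growth factor: 1 + 0.0908×56/365 = 1.013931.
So F = 1.3388 × 1.0021019 / 1.013931 = 1.323181 (HKD/CNY).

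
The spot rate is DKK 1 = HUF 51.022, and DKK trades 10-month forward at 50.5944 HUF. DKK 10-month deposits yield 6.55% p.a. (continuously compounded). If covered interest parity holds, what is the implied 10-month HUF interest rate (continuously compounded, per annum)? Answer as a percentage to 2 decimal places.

5.54%

T = 10/12 years.
F/S = 50.5944/51.022 = 0.9916193 = (growth of HUF) / (growth of DKK).
The DKK side grows by e^(0.0655×10/12) = 1.0561005.
So the HUF growth factor = 1.0472496.
Take logs: ln 1.0472496 / (10/12) = 0.055401, so 5.54%.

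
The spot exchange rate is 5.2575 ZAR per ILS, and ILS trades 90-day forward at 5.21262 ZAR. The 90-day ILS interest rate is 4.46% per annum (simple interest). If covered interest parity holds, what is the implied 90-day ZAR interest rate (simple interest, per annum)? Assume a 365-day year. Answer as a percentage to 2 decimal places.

T = 90/365 years.
F/S = 5.21262/5.2575 = 0.9914636 = (growth of ZAR) / (growth of ILS).
The ILS side grows by 1 + 0.0446×90/365 = 1.0109973.
So the ZAR growth factor = 1.002367.
(1.002367 − 1)/T = 0.009600, i.e. 0.96%.

0.96%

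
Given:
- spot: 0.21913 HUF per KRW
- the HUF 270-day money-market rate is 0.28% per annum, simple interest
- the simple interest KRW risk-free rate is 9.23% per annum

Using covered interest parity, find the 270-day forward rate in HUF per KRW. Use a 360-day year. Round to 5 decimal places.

T = 270/360 years.
HUF accumulates by 1 + 0.0028×270/360 = 1.002100.
KRW growth factor: 1 + 0.0923×270/360 = 1.069225.
Forward (HUF per KRW) = 0.21913 × 1.002100 / 1.069225 = 0.2053732.

0.20537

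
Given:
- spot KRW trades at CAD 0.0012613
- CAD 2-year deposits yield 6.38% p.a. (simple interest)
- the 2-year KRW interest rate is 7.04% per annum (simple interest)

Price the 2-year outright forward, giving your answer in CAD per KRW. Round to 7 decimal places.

T = 2 years.
CAD growth factor: 1 + 0.0638×2 = 1.127600.
KRW growth factor: 1 + 0.0704×2 = 1.140800.
CIP: F = S · (grow CAD)/(grow KRW) = 0.0012613 × 1.127600/1.140800 = 0.001246706 CAD per KRW.

0.0012467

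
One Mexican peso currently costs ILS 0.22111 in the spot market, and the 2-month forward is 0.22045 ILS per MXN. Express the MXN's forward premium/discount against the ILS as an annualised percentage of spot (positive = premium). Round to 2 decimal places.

-1.79%

T = 2/12 years.
(F − S)/S = (0.22045 − 0.22111)/0.22111 = -0.0029849.
Per annum: -0.0029849 / (2/12) = -0.017909 = -1.79%.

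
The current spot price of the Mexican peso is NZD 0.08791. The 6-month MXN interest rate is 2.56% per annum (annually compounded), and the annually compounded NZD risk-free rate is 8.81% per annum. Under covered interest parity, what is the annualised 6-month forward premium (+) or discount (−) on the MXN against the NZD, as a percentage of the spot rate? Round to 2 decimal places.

+6.00%

T = 6/12 years.
No-arbitrage forward: 0.08791 × 1.0431203 / 1.0127191 = 0.09054900 NZD/MXN.
Annualised premium = (F − S)/S × (1/T) = (0.09054900 − 0.08791)/0.08791 ÷ (6/12) = 6.00%.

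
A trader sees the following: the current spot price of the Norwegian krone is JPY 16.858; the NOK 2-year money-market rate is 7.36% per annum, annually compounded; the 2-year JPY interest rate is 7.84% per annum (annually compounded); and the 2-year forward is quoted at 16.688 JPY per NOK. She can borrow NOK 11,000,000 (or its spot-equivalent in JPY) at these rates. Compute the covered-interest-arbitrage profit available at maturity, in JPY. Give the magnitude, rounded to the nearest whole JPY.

JPY 4,070,894

T = 2 years.
Keep in NOK, deliver into the forward: 11,000,000·1.15261696·16.688 = JPY 211,583,590.11.
Swap to JPY now, deposit: 11,000,000·16.858·1.16294656 = JPY 215,654,484.19.
The quoted forward undervalues NOK, so borrow NOK, convert to JPY at spot, deposit the JPY at 7.84%, and buy NOK forward at 16.688 to cover the loan.
The gap between the two covered legs is JPY 4,070,894.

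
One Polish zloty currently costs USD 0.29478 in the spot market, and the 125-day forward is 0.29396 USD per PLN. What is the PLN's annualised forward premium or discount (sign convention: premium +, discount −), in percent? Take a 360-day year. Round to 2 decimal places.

-0.80%

T = 125/360 years.
Period premium: (0.29396 − 0.29478)/0.29478 = -0.0027817.
×(1/T) gives -0.80% p.a.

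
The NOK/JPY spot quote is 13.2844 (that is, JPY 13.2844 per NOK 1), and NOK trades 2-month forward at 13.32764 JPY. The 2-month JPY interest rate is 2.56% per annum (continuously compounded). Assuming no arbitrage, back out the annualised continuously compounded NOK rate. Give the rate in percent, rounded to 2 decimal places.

T = 2/12 years.
F/S = 13.32764/13.2844 = 1.0032549 = (growth of JPY) / (growth of NOK).
JPY growth factor: e^(0.0256×2/12) = 1.0042758.
That pins the NOK growth at 1.0010176.
Take logs: ln 1.0010176 / (2/12) = 0.006102, so 0.61%.

0.61%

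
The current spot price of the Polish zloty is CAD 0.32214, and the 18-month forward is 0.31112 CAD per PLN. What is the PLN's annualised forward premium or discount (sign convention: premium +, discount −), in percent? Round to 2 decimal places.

-2.28%

T = 18/12 years.
(F − S)/S = (0.31112 − 0.32214)/0.32214 = -0.0342087.
Per annum: -0.0342087 / (18/12) = -0.022806 = -2.28%.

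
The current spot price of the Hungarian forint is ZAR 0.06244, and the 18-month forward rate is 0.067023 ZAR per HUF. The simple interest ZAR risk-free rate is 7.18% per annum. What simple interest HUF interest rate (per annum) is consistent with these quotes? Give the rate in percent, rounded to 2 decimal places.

2.13%

T = 18/12 years.
By CIP, F/S equals the ZAR-to-HUF growth ratio: 0.067023/0.06244 = 1.0733985.
The ZAR side grows by 1 + 0.0718×18/12 = 1.107700.
That pins the HUF growth at 1.031956.
r = (1.031956 − 1)/(18/12) = 0.021304 → 2.13%.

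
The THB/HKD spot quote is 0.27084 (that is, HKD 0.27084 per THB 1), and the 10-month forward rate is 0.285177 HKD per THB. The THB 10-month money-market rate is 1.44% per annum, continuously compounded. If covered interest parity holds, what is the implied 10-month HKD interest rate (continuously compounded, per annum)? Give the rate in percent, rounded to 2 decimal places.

T = 10/12 years.
CIP gives F = S · g_HKD/g_THB, so g_HKD/g_THB = 0.285177/0.27084 = 1.0529353.
The THB side grows by e^(0.0144×10/12) = 1.0120723.
So the HKD growth factor = 1.0656467.
r = ln(1.0656467)/(10/12) = 0.076298 → 7.63%.

7.63%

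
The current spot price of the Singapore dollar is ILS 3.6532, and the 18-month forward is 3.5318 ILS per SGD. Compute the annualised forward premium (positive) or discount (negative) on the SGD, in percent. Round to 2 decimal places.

T = 18/12 years.
(F − S)/S = (3.5318 − 3.6532)/3.6532 = -0.0332311.
Per annum: -0.0332311 / (18/12) = -0.022154 = -2.22%.

-2.22%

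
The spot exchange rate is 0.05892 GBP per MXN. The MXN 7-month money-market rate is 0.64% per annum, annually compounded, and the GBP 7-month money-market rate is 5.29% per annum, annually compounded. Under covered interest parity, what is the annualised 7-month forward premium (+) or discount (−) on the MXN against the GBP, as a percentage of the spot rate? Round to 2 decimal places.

T = 7/12 years.
CIP forward (GBP per MXN) = 0.05892 × 1.0305265/1.0037284 = 0.06049308.
(F − S)/S ÷ T = (0.06049308 − 0.05892)/0.05892/(7/12) = 0.045769 → 4.58%.

+4.58%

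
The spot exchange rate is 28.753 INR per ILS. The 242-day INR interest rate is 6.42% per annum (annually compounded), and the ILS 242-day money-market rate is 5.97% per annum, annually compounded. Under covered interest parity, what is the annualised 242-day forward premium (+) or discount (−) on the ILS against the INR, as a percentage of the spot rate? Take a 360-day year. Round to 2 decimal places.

+0.42%

T = 242/360 years.
CIP forward (INR per ILS) = 28.753 × 1.042715/1.039749 = 28.835021.
Annualised premium = (F − S)/S × (1/T) = (28.835021 − 28.753)/28.753 ÷ (242/360) = 0.42%.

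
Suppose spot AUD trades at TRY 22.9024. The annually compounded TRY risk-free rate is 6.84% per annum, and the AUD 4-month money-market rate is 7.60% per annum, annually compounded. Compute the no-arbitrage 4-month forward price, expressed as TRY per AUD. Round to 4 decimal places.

T = 4/12 years.
Growth of 1 TRY over T: (1 + 0.0684)^(4/12) = 1.02229906.
AUD accumulates by (1 + 0.0760)^(4/12) = 1.02471735.
So F = 22.9024 × 1.02229906 / 1.02471735 = 22.848351 (TRY/AUD).

22.8484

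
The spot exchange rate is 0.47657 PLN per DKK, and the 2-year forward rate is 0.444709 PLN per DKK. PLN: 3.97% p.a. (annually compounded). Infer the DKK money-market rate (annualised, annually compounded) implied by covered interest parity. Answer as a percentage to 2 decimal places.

7.63%

T = 2 years.
F/S = 0.444709/0.47657 = 0.9331452 = (growth of PLN) / (growth of DKK).
PLN growth factor: (1 + 0.0397)^2 = 1.0809761.
So the DKK growth factor = 1.1584222.
r = 1.1584222^(1/2) − 1 = 0.076300 → 7.63%.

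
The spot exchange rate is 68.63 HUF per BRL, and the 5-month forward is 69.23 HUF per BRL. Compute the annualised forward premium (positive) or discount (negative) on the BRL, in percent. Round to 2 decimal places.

T = 5/12 years.
Period premium: (69.23 − 68.63)/68.63 = 0.0087425.
Per annum: 0.0087425 / (5/12) = 0.020982 = 2.10%.

+2.10%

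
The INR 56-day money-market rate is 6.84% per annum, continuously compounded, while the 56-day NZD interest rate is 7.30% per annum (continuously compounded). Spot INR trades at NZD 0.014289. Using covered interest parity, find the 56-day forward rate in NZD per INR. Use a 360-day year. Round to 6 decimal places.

T = 56/360 years.
Growth of 1 NZD over T: e^(0.0730×56/360) = 1.0114203.
INR growth factor: e^(0.0684×56/360) = 1.0106968.
Forward (NZD per INR) = 0.014289 × 1.0114203 / 1.0106968 = 0.01429923.

0.014299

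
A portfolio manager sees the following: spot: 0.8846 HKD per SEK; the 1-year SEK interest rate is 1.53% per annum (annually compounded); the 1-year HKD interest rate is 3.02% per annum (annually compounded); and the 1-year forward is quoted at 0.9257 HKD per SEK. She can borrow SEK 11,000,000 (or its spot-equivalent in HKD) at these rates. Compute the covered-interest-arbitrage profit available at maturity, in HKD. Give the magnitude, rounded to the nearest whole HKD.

T = 1 year.
Keep in SEK, deliver into the forward: 11,000,000·1.015300·0.9257 = HKD 10,338,495.31.
Swap to HKD now, deposit: 11,000,000·0.8846·1.030200 = HKD 10,024,464.12.
The quoted forward overvalues SEK, so borrow HKD, buy SEK at spot, deposit the SEK at 1.53%, and sell the proceeds forward at 0.9257.
The gap between the two covered legs is HKD 314,031.

HKD 314,031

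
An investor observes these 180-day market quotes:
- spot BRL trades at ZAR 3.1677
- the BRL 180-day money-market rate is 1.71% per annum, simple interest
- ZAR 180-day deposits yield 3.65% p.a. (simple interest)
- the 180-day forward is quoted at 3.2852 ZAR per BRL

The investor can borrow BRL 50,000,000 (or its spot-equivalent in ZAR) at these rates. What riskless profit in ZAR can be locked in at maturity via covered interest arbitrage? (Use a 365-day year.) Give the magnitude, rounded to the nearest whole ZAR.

T = 180/365 years.
Route A — deposit BRL, sell forward: 50,000,000 × 1.00843287671 × 3.2852 = ZAR 165,645,184.33.
Route B — convert at spot, deposit ZAR: 50,000,000 × 3.1677 × 1.018000 = ZAR 161,235,930.00.
The quoted forward overvalues BRL, so borrow ZAR, buy BRL at spot, deposit the BRL at 1.71%, and sell the proceeds forward at 3.2852.
Profit = 165,645,184.33 − 161,235,930.00 = ZAR 4,409,254.

ZAR 4,409,254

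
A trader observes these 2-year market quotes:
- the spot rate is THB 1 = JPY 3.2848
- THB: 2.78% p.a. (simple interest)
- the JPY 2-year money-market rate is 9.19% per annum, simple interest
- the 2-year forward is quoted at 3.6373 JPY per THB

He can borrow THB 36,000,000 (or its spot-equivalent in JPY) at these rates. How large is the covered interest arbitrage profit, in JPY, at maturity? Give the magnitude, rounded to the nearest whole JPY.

JPY 1,764,445

T = 2 years.
Keep in THB, deliver into the forward: 36,000,000·1.055600·3.6373 = JPY 138,223,219.68.
Swap to JPY now, deposit: 36,000,000·3.2848·1.183800 = JPY 139,987,664.64.
The quoted forward undervalues THB, so borrow THB, convert to JPY at spot, deposit the JPY at 9.19%, and buy THB forward at 3.6373 to cover the loan.
Profit = 139,987,664.64 − 138,223,219.68 = JPY 1,764,445.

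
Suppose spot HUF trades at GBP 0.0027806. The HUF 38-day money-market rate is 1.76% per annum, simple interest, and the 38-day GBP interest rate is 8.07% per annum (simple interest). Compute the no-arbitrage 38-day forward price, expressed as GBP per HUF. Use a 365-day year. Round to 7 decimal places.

T = 38/365 years.
GBP accumulates by 1 + 0.0807×38/365 = 1.0084016.
HUF growth factor: 1 + 0.0176×38/365 = 1.0018323.
So F = 0.0027806 × 1.0084016 / 1.0018323 = 0.002798833 (GBP/HUF).

0.0027988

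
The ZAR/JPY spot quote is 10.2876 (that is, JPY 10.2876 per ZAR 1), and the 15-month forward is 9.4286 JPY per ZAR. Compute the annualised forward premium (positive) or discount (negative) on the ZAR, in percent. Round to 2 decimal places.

-6.68%

T = 15/12 years.
Period premium: (9.4286 − 10.2876)/10.2876 = -0.0834986.
Per annum: -0.0834986 / (15/12) = -0.066799 = -6.68%.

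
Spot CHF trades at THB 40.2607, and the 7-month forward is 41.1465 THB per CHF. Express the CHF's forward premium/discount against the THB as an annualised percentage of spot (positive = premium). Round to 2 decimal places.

+3.77%

T = 7/12 years.
(F − S)/S = (41.1465 − 40.2607)/40.2607 = 0.0220016.
×(1/T) gives 3.77% p.a.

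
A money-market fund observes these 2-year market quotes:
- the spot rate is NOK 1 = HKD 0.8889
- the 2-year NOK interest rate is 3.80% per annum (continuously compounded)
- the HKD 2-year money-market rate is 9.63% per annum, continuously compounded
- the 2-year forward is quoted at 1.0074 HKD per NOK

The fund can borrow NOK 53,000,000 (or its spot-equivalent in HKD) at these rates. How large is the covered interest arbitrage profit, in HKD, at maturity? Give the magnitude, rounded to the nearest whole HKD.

T = 2 years.
Route A — deposit NOK, sell forward: 53,000,000 × 1.0789625742 × 1.0074 = HKD 57,608,185.55.
Route B — convert at spot, deposit HKD: 53,000,000 × 0.8889 × 1.2123977374 = HKD 57,118,118.49.
The quoted forward overvalues NOK, so borrow HKD, buy NOK at spot, deposit the NOK at 3.80%, and sell the proceeds forward at 1.0074.
Arbitrage profit = |57,608,185.55 − 57,118,118.49| = HKD 490,067.

HKD 490,067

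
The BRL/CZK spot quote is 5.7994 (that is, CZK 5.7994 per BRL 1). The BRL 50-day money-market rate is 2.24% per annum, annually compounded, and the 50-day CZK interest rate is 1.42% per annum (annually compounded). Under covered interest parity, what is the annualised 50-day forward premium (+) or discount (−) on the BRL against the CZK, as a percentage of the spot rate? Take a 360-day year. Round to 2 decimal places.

T = 50/360 years.
No-arbitrage forward: 5.7994 × 1.0019603 / 1.0030815 = 5.7929177 CZK/BRL.
Annualised premium = (F − S)/S × (1/T) = (5.7929177 − 5.7994)/5.7994 ÷ (50/360) = -0.80%.

-0.80%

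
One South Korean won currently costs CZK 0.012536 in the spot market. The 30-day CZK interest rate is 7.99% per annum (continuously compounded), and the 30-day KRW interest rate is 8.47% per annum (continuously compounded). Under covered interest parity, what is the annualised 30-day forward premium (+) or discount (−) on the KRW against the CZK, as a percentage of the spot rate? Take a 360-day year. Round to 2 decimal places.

-0.48%

T = 30/360 years.
CIP forward (CZK per KRW) = 0.012536 × 1.0066805/1.0070833 = 0.012530986.
Annualised premium = (F − S)/S × (1/T) = (0.012530986 − 0.012536)/0.012536 ÷ (30/360) = -0.48%.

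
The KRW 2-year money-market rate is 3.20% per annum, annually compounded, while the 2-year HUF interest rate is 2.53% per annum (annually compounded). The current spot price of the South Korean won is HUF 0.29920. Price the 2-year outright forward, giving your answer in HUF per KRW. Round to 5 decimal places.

0.29533

T = 2 years.
HUF growth factor: (1 + 0.0253)^2 = 1.0512401.
KRW accumulates by (1 + 0.0320)^2 = 1.065024.
CIP: F = S · (grow HUF)/(grow KRW) = 0.2992 × 1.0512401/1.065024 = 0.2953277 HUF per KRW.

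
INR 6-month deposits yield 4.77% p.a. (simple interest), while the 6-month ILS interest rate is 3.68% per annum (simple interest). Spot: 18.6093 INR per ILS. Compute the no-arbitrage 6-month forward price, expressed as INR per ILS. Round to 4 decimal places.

T = 6/12 years.
INR accumulates by 1 + 0.0477×6/12 = 1.023850.
ILS accumulates by 1 + 0.0368×6/12 = 1.018400.
CIP: F = S · (grow INR)/(grow ILS) = 18.6093 × 1.023850/1.018400 = 18.708888 INR per ILS.

18.7089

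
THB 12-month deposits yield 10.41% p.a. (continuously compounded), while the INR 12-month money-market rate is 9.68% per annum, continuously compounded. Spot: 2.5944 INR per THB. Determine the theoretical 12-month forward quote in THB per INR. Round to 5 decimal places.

T = 1 year.
Growth of 1 INR over T: e^(0.0968×1) = 1.101640.
THB accumulates by e^(0.1041×1) = 1.1097114.
So F = 2.5944 × 1.101640 / 1.1097114 = 2.575530 (INR/THB).
Quoted the other way: 1/2.575530 = 0.38827 THB per INR.

0.38827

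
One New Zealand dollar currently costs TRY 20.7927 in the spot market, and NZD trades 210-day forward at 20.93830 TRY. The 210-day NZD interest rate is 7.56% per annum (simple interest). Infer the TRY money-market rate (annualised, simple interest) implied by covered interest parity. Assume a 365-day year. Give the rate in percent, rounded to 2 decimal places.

T = 210/365 years.
By CIP, F/S equals the TRY-to-NZD growth ratio: 20.9383/20.7927 = 1.0070025.
NZD growth factor: 1 + 0.0756×210/365 = 1.0434959.
So the TRY growth factor = 1.050803.
r = (1.050803 − 1)/(210/365) = 0.088300 → 8.83%.

8.83%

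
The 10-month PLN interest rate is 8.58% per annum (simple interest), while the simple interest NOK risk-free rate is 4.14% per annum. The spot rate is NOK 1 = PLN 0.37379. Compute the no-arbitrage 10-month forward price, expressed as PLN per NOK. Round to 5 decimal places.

0.38716

T = 10/12 years.
PLN accumulates by 1 + 0.0858×10/12 = 1.071500.
NOK growth factor: 1 + 0.0414×10/12 = 1.034500.
CIP: F = S · (grow PLN)/(grow NOK) = 0.37379 × 1.071500/1.034500 = 0.3871590 PLN per NOK.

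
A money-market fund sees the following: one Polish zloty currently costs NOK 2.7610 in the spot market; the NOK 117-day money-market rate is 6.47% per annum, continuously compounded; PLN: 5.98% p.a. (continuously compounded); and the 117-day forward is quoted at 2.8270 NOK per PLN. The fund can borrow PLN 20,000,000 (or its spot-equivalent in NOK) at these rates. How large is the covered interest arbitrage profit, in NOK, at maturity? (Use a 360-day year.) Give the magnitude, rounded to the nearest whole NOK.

NOK 1,256,170

T = 117/360 years.
Invest the PLN and cover forward: 20,000,000 × 1.0196250891 × 2.8270 = NOK 57,649,602.54.
Convert at spot and invest in NOK: 20,000,000 × 2.7610 × 1.0212501356 = NOK 56,393,432.49.
The quoted forward overvalues PLN, so borrow NOK, buy PLN at spot, deposit the PLN at 5.98%, and sell the proceeds forward at 2.8270.
Arbitrage profit = |57,649,602.54 − 56,393,432.49| = NOK 1,256,170.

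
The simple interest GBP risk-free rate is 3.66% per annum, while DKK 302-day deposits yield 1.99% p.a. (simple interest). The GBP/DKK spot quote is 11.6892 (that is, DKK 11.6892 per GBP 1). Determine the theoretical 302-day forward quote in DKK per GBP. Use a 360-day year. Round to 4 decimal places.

11.5303

T = 302/360 years.
DKK accumulates by 1 + 0.0199×302/360 = 1.01669389.
GBP growth factor: 1 + 0.0366×302/360 = 1.03070333.
Forward (DKK per GBP) = 11.6892 × 1.01669389 / 1.03070333 = 11.530319.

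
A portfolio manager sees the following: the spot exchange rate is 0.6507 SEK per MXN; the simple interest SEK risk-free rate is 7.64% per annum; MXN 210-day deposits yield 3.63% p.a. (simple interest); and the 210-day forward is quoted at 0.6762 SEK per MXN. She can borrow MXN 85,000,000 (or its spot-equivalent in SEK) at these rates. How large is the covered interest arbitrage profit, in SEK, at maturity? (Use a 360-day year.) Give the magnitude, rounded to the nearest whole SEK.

T = 210/360 years.
Invest the MXN and cover forward: 85,000,000 × 1.021175 × 0.6762 = SEK 58,694,075.48.
Convert at spot and invest in SEK: 85,000,000 × 0.6507 × 1.0445666667 = SEK 57,774,460.05.
The quoted forward overvalues MXN, so borrow SEK, buy MXN at spot, deposit the MXN at 3.63%, and sell the proceeds forward at 0.6762.
Arbitrage profit = |58,694,075.48 − 57,774,460.05| = SEK 919,615.

SEK 919,615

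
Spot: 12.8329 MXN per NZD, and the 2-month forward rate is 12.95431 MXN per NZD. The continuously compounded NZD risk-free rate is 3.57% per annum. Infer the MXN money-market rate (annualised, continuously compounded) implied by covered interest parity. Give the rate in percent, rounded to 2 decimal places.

T = 2/12 years.
By CIP, F/S equals the MXN-to-NZD growth ratio: 12.95431/12.8329 = 1.0094608.
The NZD side grows by e^(0.0357×2/12) = 1.0059677.
Hence g_MXN = 1.015485.
r = ln(1.015485)/(2/12) = 0.092198 → 9.22%.

9.22%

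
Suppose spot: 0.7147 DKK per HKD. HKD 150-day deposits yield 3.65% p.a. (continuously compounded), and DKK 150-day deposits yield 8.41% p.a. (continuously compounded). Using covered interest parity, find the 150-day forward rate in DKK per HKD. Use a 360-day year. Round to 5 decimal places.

0.72902

T = 150/360 years.
DKK accumulates by e^(0.0841×150/360) = 1.0356629.
HKD accumulates by e^(0.0365×150/360) = 1.0153246.
So F = 0.7147 × 1.0356629 / 1.0153246 = 0.7290164 (DKK/HKD).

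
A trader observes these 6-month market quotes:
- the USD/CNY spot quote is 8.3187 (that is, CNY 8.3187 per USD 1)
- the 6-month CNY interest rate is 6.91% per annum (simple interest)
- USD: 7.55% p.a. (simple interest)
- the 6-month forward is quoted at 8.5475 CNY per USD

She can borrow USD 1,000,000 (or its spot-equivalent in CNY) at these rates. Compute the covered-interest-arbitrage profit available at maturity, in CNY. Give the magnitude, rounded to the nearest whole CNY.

CNY 264,057

T = 6/12 years.
Keep in USD, deliver into the forward: 1,000,000·1.037750·8.5475 = CNY 8,870,168.13.
Swap to CNY now, deposit: 1,000,000·8.3187·1.034550 = CNY 8,606,111.09.
The quoted forward overvalues USD, so borrow CNY, buy USD at spot, deposit the USD at 7.55%, and sell the proceeds forward at 8.5475.
Arbitrage profit = |8,870,168.13 − 8,606,111.09| = CNY 264,057.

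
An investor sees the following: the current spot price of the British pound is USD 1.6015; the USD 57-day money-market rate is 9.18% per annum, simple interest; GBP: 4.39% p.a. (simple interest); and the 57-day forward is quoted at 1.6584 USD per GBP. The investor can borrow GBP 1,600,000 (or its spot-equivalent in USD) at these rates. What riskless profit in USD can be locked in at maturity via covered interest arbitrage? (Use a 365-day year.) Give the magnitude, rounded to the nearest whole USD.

T = 57/365 years.
Invest the GBP and cover forward: 1,600,000 × 1.006855616 × 1.6584 = USD 2,671,630.97.
Convert at spot and invest in USD: 1,600,000 × 1.6015 × 1.01433589 = USD 2,599,134.28.
The quoted forward overvalues GBP, so borrow USD, buy GBP at spot, deposit the GBP at 4.39%, and sell the proceeds forward at 1.6584.
The gap between the two covered legs is USD 72,497.

USD 72,497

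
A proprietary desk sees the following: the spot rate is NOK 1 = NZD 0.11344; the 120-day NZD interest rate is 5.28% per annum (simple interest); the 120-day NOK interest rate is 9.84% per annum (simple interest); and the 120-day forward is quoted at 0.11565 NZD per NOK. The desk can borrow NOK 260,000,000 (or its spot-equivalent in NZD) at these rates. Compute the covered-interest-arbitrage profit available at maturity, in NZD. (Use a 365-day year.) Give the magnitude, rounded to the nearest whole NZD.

T = 120/365 years.
Route A — deposit NOK, sell forward: 260,000,000 × 1.0323506849 × 0.11565 = NZD 31,041,752.74.
Route B — convert at spot, deposit NZD: 260,000,000 × 0.11344 × 1.0173589041 = NZD 30,006,390.46.
The quoted forward overvalues NOK, so borrow NZD, buy NOK at spot, deposit the NOK at 9.84%, and sell the proceeds forward at 0.11565.
Arbitrage profit = |31,041,752.74 − 30,006,390.46| = NZD 1,035,362.

NZD 1,035,362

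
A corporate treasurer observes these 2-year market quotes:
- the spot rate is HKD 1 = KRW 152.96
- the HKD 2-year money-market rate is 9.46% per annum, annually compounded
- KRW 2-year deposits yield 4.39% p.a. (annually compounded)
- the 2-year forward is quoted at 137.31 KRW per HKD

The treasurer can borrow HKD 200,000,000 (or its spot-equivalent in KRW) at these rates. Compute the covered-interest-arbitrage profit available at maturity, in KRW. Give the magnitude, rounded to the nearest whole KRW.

T = 2 years.
Route A — deposit HKD, sell forward: 200,000,000 × 1.19814916 × 137.31 = KRW 32,903,572,231.92.
Route B — convert at spot, deposit KRW: 200,000,000 × 152.96 × 1.08972721 = KRW 33,336,934,808.32.
The quoted forward undervalues HKD, so borrow HKD, convert to KRW at spot, deposit the KRW at 4.39%, and buy HKD forward at 137.31 to cover the loan.
Arbitrage profit = |32,903,572,231.92 − 33,336,934,808.32| = KRW 433,362,576.

KRW 433,362,576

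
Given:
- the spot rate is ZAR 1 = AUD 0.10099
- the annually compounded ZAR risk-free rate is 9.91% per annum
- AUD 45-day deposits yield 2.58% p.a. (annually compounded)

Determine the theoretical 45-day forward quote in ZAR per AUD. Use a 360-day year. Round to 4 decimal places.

9.9878

T = 45/360 years.
Growth of 1 AUD over T: (1 + 0.0258)^(45/360) = 1.0031892.
ZAR growth factor: (1 + 0.0991)^(45/360) = 1.0118815.
CIP: F = S · (grow AUD)/(grow ZAR) = 0.10099 × 1.0031892/1.0118815 = 0.1001225 AUD per ZAR.
Invert for ZAR per AUD: 1 / 0.1001225 = 9.9878.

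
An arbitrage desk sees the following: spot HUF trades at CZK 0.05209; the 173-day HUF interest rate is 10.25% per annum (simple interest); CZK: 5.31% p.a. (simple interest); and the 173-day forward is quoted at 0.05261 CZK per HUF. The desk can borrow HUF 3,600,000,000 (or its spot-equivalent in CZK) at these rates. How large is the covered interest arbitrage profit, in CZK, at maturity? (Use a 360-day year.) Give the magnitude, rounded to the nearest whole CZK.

T = 173/360 years.
Keep in HUF, deliver into the forward: 3,600,000,000·1.04925694444·0.05261 = CZK 198,725,068.25.
Swap to CZK now, deposit: 3,600,000,000·0.05209·1.0255175 = CZK 192,309,143.67.
The quoted forward overvalues HUF, so borrow CZK, buy HUF at spot, deposit the HUF at 10.25%, and sell the proceeds forward at 0.05261.
Profit = 198,725,068.25 − 192,309,143.67 = CZK 6,415,925.

CZK 6,415,925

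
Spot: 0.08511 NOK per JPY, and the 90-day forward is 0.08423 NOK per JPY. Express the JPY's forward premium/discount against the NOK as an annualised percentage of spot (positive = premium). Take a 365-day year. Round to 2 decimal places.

T = 90/365 years.
(F − S)/S = (0.08423 − 0.08511)/0.08511 = -0.0103396.
×(1/T) gives -4.19% p.a.

-4.19%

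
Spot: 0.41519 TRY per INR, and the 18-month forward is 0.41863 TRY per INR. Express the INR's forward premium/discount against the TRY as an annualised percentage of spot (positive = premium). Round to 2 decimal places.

+0.55%

T = 18/12 years.
Period premium: (0.41863 − 0.41519)/0.41519 = 0.0082854.
Annualise by dividing by T: 0.0082854 / (18/12) = 0.005524 → 0.55%.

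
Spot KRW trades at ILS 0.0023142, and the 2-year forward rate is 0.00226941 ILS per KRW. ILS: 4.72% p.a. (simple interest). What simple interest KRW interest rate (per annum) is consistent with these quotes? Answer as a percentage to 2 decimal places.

T = 2 years.
F/S = 0.00226941/0.0023142 = 0.9806456 = (growth of ILS) / (growth of KRW).
The ILS side grows by 1 + 0.0472×2 = 1.094400.
That pins the KRW growth at 1.1159995.
(1.1159995 − 1)/T = 0.058000, i.e. 5.80%.

5.80%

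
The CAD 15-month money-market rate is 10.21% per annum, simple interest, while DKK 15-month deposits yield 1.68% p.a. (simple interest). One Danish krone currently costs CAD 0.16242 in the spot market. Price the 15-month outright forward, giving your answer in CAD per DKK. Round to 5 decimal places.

T = 15/12 years.
Growth of 1 CAD over T: 1 + 0.1021×15/12 = 1.127625.
DKK accumulates by 1 + 0.0168×15/12 = 1.021000.
Forward (CAD per DKK) = 0.16242 × 1.127625 / 1.021000 = 0.1793818.

0.17938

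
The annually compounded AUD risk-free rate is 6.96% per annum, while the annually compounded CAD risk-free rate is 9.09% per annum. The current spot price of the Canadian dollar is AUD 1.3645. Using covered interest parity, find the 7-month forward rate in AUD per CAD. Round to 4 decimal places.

T = 7/12 years.
AUD accumulates by (1 + 0.0696)^(7/12) = 1.0400299.
Growth of 1 CAD over T: (1 + 0.0909)^(7/12) = 1.0520617.
CIP: F = S · (grow AUD)/(grow CAD) = 1.3645 × 1.0400299/1.0520617 = 1.348895 AUD per CAD.

1.3489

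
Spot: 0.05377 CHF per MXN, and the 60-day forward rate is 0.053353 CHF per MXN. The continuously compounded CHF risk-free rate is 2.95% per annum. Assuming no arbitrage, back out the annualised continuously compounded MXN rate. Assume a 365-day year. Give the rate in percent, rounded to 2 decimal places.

7.69%

T = 60/365 years.
F/S = 0.053353/0.05377 = 0.9922447 = (growth of CHF) / (growth of MXN).
CHF growth factor: e^(0.0295×60/365) = 1.0048611.
So the MXN growth factor = 1.012715.
r = ln(1.012715)/(60/365) = 0.076862 → 7.69%.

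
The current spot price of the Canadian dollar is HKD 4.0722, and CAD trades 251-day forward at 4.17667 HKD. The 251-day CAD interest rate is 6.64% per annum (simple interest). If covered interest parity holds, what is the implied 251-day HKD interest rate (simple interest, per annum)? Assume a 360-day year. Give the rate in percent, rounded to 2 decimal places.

T = 251/360 years.
F/S = 4.17667/4.0722 = 1.0256544 = (growth of HKD) / (growth of CAD).
The CAD side grows by 1 + 0.0664×251/360 = 1.0462956.
Hence g_HKD = 1.0731377.
(1.0731377 − 1)/T = 0.104899, i.e. 10.49%.

10.49%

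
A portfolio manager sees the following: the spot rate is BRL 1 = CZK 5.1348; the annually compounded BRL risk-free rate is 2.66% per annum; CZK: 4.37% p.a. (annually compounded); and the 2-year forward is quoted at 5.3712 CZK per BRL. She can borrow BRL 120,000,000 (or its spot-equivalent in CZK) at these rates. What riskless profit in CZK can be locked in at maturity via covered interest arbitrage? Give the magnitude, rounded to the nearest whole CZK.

CZK 8,083,307

T = 2 years.
Invest the BRL and cover forward: 120,000,000 × 1.05390756 × 5.3712 = CZK 679,289,794.35.
Convert at spot and invest in CZK: 120,000,000 × 5.1348 × 1.08930969 = CZK 671,206,487.55.
The quoted forward overvalues BRL, so borrow CZK, buy BRL at spot, deposit the BRL at 2.66%, and sell the proceeds forward at 5.3712.
Arbitrage profit = |679,289,794.35 − 671,206,487.55| = CZK 8,083,307.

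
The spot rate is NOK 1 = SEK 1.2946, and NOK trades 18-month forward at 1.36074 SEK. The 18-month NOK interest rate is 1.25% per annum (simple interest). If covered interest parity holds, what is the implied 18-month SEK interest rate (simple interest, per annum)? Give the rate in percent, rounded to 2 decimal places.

4.72%

T = 18/12 years.
F/S = 1.36074/1.2946 = 1.0510891 = (growth of SEK) / (growth of NOK).
The NOK side grows by 1 + 0.0125×18/12 = 1.018750.
Hence g_SEK = 1.070797.
(1.070797 − 1)/T = 0.047198, i.e. 4.72%.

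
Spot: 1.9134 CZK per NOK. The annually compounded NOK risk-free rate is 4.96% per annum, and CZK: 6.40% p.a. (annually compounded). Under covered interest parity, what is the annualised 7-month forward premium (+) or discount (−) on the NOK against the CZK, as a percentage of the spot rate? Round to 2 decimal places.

T = 7/12 years.
CIP forward (CZK per NOK) = 1.9134 × 1.036850/1.0286412 = 1.9286694.
Annualised premium = (F − S)/S × (1/T) = (1.9286694 − 1.9134)/1.9134 ÷ (7/12) = 1.37%.

+1.37%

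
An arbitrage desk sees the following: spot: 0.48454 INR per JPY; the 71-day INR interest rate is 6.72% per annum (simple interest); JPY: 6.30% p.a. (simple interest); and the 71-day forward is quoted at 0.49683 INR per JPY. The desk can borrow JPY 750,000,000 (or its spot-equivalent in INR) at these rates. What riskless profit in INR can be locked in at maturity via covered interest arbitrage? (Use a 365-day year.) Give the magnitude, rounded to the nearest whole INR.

INR 9,033,562

T = 71/365 years.
Keep in JPY, deliver into the forward: 750,000,000·1.01225479452·0.49683 = INR 377,188,912.17.
Swap to INR now, deposit: 750,000,000·0.48454·1.01307178082 = INR 368,155,350.51.
The quoted forward overvalues JPY, so borrow INR, buy JPY at spot, deposit the JPY at 6.30%, and sell the proceeds forward at 0.49683.
Arbitrage profit = |377,188,912.17 − 368,155,350.51| = INR 9,033,562.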